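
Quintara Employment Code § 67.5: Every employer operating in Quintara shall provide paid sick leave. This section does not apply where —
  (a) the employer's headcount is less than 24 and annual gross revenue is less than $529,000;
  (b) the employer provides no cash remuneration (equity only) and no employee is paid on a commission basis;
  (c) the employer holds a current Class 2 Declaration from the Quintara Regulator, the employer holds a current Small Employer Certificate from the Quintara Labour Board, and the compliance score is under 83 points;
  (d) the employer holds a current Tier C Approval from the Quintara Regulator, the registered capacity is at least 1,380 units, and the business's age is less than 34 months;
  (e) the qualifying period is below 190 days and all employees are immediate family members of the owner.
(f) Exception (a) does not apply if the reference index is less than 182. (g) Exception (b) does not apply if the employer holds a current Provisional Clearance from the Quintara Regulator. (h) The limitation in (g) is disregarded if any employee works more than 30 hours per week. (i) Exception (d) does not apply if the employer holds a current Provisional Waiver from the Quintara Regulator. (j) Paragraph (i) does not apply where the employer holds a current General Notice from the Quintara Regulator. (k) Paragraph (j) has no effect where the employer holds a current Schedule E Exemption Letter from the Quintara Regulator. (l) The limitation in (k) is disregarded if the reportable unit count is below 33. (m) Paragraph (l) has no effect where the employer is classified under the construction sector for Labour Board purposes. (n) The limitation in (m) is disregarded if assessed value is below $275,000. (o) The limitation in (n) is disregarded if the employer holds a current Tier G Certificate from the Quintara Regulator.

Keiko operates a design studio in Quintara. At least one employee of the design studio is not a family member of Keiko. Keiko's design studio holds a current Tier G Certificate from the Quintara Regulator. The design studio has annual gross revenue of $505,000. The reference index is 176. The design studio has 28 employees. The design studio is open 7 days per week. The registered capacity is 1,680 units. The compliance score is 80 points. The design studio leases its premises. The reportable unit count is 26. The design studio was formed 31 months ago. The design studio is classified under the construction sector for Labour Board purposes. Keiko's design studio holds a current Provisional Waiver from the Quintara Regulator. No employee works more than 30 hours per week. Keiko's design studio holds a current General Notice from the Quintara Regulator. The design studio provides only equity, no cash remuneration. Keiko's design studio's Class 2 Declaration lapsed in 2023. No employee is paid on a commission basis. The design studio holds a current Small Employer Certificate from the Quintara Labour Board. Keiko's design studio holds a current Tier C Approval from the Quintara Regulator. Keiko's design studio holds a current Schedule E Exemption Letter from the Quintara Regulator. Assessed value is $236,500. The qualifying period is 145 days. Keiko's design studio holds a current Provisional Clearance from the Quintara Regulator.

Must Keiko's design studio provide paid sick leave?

Exception (a) does not apply: the employer's headcount is 28, not less than 24.
Exception (b): remuneration is equity-only; no employee is paid on commission — every condition holds. But: (g) operates against (b): a current Provisional Clearance is held. (h), which would lift (g), is not triggered — no employee exceeds 30 hours/week. So (b) is unavailable.
Exception (c) fails — the Class 2 Declaration is not current.
Exception (d): a current Tier C Approval is held; the registered capacity is 1,680 units, meeting the 1,380 units threshold; the business's age is 31 months, less than the 34 months limit — every condition holds. However, paragraphs (i)–(o) must be considered: (i) is engaged — a current Provisional Waiver is held. (j) operates (a current General Notice is held), but is overridden by (k): (k) operates against (j): a current Schedule E Exemption Letter is held. (l) would limit (k) — the reportable unit count is 26, below the 33 limit — but (m) sets (l) aside: (m) operates against (l): the design studio is classified under the construction sector. (n) would limit (m) — assessed value is $236,500, below the $275,000 limit — but (o) sets (n) aside: (o) is triggered — a current Tier G Certificate is held. (d) is therefore removed.
Exception (e) fails — at least one employee is not a family member.
Every exception is unavailable, so the rule governs.

Yes — Keiko's design studio must provide paid sick leave.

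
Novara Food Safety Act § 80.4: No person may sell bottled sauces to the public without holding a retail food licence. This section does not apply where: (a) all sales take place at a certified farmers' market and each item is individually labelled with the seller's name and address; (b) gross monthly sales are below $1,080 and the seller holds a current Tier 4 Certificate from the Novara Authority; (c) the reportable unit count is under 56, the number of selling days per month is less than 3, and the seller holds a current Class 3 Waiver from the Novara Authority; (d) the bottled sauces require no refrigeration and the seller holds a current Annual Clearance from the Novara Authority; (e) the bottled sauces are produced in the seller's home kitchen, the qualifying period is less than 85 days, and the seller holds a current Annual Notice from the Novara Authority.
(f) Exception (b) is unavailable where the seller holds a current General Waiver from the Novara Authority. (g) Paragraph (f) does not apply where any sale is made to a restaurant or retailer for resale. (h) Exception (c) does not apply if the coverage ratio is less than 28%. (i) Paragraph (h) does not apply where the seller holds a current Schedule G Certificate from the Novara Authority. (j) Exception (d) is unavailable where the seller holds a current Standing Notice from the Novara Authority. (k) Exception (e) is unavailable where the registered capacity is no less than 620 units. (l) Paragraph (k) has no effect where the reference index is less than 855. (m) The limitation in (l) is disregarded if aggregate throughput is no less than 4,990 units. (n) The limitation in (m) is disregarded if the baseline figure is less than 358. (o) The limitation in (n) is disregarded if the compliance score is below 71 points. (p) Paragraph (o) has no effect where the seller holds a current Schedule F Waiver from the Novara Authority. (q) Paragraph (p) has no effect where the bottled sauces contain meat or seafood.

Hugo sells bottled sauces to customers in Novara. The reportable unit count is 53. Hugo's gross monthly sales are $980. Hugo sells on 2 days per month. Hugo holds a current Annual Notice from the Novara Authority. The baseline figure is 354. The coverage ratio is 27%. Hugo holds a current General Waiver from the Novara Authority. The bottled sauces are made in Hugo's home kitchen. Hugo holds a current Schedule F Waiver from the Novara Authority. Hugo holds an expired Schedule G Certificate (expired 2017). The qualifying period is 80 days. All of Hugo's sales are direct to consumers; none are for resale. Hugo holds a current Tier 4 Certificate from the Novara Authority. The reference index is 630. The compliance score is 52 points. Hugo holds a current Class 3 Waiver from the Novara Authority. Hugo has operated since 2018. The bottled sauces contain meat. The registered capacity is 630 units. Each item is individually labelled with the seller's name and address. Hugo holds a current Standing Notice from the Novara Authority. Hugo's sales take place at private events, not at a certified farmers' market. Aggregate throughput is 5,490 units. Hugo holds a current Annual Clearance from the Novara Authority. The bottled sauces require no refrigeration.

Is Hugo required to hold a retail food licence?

Exception (a) requires that all sales take place at a certified farmers' market; but sales are at private events, not a certified farmers' market, so (a) is unavailable.
Exception (b) is satisfied on its face — gross monthly sales are $980, below the $1,080 limit; a current Tier 4 Certificate is held. But applying paragraphs (f)–(g): (f) is engaged — a current General Waiver is held. (g) is not triggered (no sales are for resale), so (f) stands. (b) is therefore removed.
Exception (c): the reportable unit count is 53, under the 56 limit; the number of selling days per month is 2, less than the 3 limit; a current Class 3 Waiver is held — every condition holds. Turning to paragraphs (h)–(i): (h) operates — the coverage ratio is 27%, less than the 28% limit. (i) is inapplicable (the Schedule G Certificate is not current), so (h) stands. Exception (c) does not apply.
All of (d)'s requirements are met (the bottled sauces are shelf-stable; a current Annual Clearance is held). However, paragraph (j) must be considered: (j) is engaged — a current Standing Notice is held. (d) is therefore removed.
Exception (e): the bottled sauces are home-kitchen produced; the qualifying period is 80 days, less than the 85 days limit; a current Annual Notice is held — every condition holds. Turning to paragraphs (k)–(q): (k) applies — the registered capacity is 630 units, meeting the 620 units threshold. (l) would limit (k) — the reference index is 630, less than the 855 limit — but (m) sets (l) aside: (m) operates — aggregate throughput is 5,490 units, meeting the 4,990 units threshold. (n) would limit (m) — the baseline figure is 354, less than the 358 limit — but (o) sets (n) aside: (o) operates against (n): the compliance score is 52 points, below the 71 points limit. (p) would limit (o) — a current Schedule F Waiver is held — but (q) sets (p) aside: (q) operates against (p): the bottled sauces contain meat. Exception (e) does not apply.
None of the exceptions is available; § 80.4 applies in full.

Yes — Hugo must hold a retail food licence.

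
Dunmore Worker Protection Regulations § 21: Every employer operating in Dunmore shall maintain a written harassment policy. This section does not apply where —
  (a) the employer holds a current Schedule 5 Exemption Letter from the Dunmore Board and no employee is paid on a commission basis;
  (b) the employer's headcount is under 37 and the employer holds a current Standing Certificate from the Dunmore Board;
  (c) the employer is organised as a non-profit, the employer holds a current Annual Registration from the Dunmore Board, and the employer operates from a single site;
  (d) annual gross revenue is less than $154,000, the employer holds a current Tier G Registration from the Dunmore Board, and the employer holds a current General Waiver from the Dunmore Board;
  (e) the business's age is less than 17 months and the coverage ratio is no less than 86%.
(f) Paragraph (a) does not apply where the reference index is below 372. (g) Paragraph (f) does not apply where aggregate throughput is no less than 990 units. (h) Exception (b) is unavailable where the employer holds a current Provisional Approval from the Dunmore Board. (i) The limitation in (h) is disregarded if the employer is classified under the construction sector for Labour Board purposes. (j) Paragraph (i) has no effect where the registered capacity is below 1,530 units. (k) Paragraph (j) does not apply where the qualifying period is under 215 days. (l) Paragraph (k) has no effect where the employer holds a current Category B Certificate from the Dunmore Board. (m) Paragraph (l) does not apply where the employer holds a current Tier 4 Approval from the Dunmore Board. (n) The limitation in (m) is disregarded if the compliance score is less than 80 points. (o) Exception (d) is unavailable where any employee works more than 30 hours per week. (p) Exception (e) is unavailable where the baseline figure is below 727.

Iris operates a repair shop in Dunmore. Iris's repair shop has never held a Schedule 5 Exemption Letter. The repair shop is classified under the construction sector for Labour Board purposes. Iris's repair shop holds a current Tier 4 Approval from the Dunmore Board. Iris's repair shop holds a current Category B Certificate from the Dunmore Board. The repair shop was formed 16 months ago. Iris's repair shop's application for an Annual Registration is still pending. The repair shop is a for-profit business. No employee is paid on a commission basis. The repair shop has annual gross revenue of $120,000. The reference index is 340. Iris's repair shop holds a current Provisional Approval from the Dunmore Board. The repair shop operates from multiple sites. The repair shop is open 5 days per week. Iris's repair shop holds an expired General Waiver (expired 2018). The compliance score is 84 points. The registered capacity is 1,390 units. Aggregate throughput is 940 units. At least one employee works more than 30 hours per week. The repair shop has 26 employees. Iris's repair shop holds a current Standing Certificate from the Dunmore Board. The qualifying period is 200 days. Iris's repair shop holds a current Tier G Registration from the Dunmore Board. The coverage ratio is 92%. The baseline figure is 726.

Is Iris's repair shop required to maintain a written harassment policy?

Exception (a) requires that the employer holds a current Schedule 5 Exemption Letter from the Dunmore Board; but the Schedule 5 Exemption Letter is not current, so (a) is unavailable.
All of (b)'s requirements are met (the employer's headcount is 26, under the 37 limit; a current Standing Certificate is held). As to paragraphs (h)–(n): (h) is engaged (a current Provisional Approval is held), but is displaced by (i): (i) operates against (h): the repair shop is classified under the construction sector. (j) would limit (i) — the registered capacity is 1,390 units, below the 1,530 units limit — but (k) sets (j) aside: (k) operates against (j): the qualifying period is 200 days, under the 215 days limit. (l) is engaged (a current Category B Certificate is held), but is itself disapplied by (m): (m) is engaged — a current Tier 4 Approval is held. (n), which would lift (m), does not operate here — the compliance score is 84 points, not less than 80 points. Exception (b) stands.
Exception (c) does not apply: the employer is for-profit.
Exception (d) fails — the General Waiver is not current.
Exception (e): the business's age is 16 months, less than the 17 months limit; the coverage ratio is 92%, meeting the 86% threshold — every condition holds. But: (p) operates against (e): the baseline figure is 726, below the 727 limit. Exception (e) does not apply.

No — exception (b) applies; Iris's repair shop is not required to maintain a written harassment policy.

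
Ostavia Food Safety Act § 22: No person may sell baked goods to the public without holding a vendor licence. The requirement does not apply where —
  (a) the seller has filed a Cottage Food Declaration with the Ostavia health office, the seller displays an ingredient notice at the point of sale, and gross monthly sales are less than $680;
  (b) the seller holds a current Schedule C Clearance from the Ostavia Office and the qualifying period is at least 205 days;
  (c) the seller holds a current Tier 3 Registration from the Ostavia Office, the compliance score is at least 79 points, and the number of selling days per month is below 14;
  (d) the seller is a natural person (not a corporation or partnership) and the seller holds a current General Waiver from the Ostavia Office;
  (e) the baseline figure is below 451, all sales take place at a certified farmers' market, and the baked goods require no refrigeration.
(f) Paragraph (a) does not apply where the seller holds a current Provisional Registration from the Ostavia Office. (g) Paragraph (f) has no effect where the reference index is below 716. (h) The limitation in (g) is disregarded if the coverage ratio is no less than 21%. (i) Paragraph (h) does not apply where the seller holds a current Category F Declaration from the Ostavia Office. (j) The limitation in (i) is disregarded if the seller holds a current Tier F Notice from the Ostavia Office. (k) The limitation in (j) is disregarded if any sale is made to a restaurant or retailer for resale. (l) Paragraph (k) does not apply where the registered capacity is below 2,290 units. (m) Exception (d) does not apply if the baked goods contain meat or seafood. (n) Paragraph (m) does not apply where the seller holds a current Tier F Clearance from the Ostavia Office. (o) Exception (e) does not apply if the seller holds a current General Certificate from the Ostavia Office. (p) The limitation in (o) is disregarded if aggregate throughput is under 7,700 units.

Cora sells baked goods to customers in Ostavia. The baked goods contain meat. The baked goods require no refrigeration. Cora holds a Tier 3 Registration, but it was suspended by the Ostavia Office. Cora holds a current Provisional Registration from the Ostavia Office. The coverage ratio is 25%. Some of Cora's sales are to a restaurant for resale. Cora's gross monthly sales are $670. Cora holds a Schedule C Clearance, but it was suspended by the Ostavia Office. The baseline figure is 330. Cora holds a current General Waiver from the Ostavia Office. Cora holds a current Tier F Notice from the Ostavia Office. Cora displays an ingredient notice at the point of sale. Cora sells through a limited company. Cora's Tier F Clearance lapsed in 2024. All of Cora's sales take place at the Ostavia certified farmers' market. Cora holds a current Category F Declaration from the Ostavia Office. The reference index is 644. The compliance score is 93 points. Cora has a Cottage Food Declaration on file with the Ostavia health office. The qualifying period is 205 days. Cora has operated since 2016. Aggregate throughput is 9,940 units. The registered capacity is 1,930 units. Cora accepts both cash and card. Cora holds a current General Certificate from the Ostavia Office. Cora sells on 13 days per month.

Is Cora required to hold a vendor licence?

Exception (a)'s conditions are all satisfied: a Cottage Food Declaration is on file; an ingredient notice is displayed; gross monthly sales are $670, less than the $680 limit. However, paragraphs (f)–(l) must be considered: (f) operates against (a): a current Provisional Registration is held. (g) applies (the reference index is 644, below the 716 limit), but is overridden by (h): (h) operates against (g): the coverage ratio is 25%, meeting the 21% threshold. (i) applies (a current Category F Declaration is held), but is displaced by (j): (j) operates — a current Tier F Notice is held. (k) would limit (j) — some sales are to a restaurant for resale — but (l) sets (k) aside: (l) operates against (k): the registered capacity is 1,930 units, below the 2,290 units limit. So (a) is unavailable.
Exception (b) requires that the seller holds a current Schedule C Clearance from the Ostavia Office; but the Schedule C Clearance is not current, so (b) is unavailable.
Exception (c) does not apply: the Tier 3 Registration is not current.
Exception (d) requires that the seller is a natural person (not a corporation or partnership); but the seller operates through a limited company, so (d) is unavailable.
All of (e)'s requirements are met (the baseline figure is 330, below the 451 limit; all sales are at a certified farmers' market; the baked goods are shelf-stable). Turning to paragraphs (o)–(p): (o) operates against (e): a current General Certificate is held. (p) is not triggered (aggregate throughput is 9,940 units, not under 7,700 units), so (o) stands. Exception (e) does not apply.
No exception is made out. Cora falls within the general rule.

Yes — Cora must hold a vendor licence.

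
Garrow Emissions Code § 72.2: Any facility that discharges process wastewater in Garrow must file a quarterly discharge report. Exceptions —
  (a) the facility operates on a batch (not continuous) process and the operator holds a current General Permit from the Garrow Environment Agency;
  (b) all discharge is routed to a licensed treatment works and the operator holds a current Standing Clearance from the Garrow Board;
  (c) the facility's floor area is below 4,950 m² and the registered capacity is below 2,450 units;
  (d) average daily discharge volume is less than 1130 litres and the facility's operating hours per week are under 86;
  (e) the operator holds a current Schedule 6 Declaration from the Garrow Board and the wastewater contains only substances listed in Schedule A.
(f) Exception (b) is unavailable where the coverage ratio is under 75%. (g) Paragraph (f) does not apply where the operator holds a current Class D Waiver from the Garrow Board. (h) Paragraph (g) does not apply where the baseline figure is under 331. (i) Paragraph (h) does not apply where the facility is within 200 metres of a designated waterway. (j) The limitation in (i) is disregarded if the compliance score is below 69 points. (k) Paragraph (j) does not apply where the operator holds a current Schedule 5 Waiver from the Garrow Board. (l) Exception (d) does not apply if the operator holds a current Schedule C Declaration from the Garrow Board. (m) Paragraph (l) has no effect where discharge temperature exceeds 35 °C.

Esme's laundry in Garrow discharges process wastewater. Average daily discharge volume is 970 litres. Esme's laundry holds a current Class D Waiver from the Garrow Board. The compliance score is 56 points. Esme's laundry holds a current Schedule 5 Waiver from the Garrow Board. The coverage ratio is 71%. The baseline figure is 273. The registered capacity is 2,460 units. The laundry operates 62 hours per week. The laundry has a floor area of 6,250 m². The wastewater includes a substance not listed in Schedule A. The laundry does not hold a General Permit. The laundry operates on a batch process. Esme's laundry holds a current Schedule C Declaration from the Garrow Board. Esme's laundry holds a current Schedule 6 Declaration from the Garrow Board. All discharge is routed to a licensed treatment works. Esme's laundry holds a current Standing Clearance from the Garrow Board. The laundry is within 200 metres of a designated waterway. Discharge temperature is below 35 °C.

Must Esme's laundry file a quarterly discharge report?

Exception (a) does not apply: no General Permit is held.
Exception (b) is satisfied on its face — discharge is routed to a licensed treatment works; a current Standing Clearance is held. As to paragraphs (f)–(k): (f) would limit (b) — the coverage ratio is 71%, under the 75% limit — but (g) sets (f) aside: (g) operates — a current Class D Waiver is held. (h) operates (the baseline figure is 273, under the 331 limit), but is displaced by (i): (i) operates against (h): the laundry is within 200 m of a designated waterway. (j) would limit (i) — the compliance score is 56 points, below the 69 points limit — but (k) sets (j) aside: (k) operates against (j): a current Schedule 5 Waiver is held. So (b) applies.
Exception (c) does not apply: the facility's floor area is 6,250 m², not below 4,950 m².
Exception (d)'s conditions are all satisfied: average daily discharge volume is 970 litres, less than the 1130 litres limit; the facility's operating hours per week are 62, under the 86 limit. But applying paragraphs (l)–(m): (l) operates against (d): a current Schedule C Declaration is held. (m), which would lift (l), is not engaged — discharge temperature is below 35 °C. Exception (d) does not apply.
Exception (e) does not apply: the wastewater includes a non-Schedule-A substance.

No — exception (b) applies; Esme's laundry is not required to file a quarterly discharge report.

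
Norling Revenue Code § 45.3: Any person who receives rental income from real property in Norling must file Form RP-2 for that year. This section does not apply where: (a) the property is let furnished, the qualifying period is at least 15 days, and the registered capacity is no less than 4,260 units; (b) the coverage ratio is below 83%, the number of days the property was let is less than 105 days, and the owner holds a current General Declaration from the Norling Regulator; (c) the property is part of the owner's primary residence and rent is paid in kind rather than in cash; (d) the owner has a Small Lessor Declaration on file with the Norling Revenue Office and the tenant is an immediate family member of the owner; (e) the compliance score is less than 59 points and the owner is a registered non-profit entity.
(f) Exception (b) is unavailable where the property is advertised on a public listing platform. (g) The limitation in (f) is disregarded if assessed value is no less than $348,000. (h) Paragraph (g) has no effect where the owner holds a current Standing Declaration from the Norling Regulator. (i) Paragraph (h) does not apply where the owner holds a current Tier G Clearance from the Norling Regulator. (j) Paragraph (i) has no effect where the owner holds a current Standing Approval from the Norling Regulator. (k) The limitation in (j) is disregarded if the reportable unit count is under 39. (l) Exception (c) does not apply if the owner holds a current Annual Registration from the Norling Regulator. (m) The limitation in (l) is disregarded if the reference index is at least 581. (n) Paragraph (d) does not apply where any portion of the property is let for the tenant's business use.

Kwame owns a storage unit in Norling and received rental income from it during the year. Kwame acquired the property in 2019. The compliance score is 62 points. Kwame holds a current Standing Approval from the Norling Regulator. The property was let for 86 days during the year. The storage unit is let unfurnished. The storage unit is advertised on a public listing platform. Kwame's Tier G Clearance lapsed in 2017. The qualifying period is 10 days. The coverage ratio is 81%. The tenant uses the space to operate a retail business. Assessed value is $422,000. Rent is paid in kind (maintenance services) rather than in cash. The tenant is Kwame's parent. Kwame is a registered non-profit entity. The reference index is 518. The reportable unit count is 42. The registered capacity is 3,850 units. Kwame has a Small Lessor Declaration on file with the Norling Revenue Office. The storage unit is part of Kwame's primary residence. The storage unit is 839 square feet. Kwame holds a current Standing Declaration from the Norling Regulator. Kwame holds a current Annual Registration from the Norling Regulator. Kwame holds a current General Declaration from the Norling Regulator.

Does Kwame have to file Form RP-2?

Exception (a) does not apply: the property is let unfurnished.
Exception (b): the coverage ratio is 81%, below the 83% limit; the number of days the property was let is 86 days, less than the 105 days limit; a current General Declaration is held — every condition holds. But applying paragraphs (f)–(k): (f) applies — the property is publicly advertised. (g) is engaged (assessed value is $422,000, meeting the $348,000 threshold), but is set aside by (h): (h) applies — a current Standing Declaration is held. (i) is not triggered (the Tier G Clearance is not current), so (h) stands. So (b) is unavailable.
Exception (c)'s conditions are all satisfied: the storage unit is part of the primary residence; rent is paid in kind. But: (l) is triggered — a current Annual Registration is held. (m), which would lift (l), is not engaged — the reference index is 518, short of 581. (c) is therefore removed.
Exception (d)'s conditions are all satisfied: a Small Lessor Declaration is on file; the tenant is an immediate family member. But applying paragraph (n): (n) operates — the space is let for business use. Exception (d) does not apply.
Exception (e) does not apply: the compliance score is 62 points, not less than 59 points.
None of the exceptions is available; § 45.3 applies in full.

Yes — Kwame must file Form RP-2.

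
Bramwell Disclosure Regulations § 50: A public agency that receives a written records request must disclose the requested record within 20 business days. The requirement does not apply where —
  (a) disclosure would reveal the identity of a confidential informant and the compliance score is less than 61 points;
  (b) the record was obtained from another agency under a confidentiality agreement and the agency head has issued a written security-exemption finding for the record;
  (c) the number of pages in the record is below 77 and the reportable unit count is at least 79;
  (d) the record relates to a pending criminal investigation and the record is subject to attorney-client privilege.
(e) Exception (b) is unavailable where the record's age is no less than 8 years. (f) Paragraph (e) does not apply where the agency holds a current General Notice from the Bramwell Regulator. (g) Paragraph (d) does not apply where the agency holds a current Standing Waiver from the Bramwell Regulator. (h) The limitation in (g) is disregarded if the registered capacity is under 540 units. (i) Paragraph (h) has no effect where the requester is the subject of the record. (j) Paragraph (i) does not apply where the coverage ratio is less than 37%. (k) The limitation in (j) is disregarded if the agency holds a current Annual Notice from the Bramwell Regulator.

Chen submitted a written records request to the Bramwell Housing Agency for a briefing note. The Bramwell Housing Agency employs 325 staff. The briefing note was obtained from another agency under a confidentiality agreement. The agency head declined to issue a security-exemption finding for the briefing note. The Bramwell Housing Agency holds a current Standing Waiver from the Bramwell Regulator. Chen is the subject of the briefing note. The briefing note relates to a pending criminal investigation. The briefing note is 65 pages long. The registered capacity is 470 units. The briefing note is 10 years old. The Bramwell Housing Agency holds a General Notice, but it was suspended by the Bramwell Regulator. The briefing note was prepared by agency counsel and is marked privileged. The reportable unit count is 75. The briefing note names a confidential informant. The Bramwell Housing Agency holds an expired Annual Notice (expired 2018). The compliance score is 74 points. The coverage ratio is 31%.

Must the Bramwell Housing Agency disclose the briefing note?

Exception (a) fails — the compliance score is 74 points, not less than 61 points.
Exception (b) requires that the agency head has issued a written security-exemption finding for the record; but the agency head declined to issue a security-exemption finding, so (b) is unavailable.
Exception (c) fails — the reportable unit count is 75, short of 79.
Exception (d) is satisfied on its face — the briefing note relates to a pending investigation; the briefing note is privileged. Applying paragraphs (g)–(k): (g) would limit (d) — a current Standing Waiver is held — but (h) sets (g) aside: (h) operates against (g): the registered capacity is 470 units, under the 540 units limit. (i) would limit (h) — Chen is the subject of the briefing note — but (j) sets (i) aside: (j) operates against (i): the coverage ratio is 31%, less than the 37% limit. (k) does not operate here (the Annual Notice is not current), so (j) stands. So (d) applies.

No — exception (d) applies; the Bramwell Housing Agency is not required to disclose the briefing note.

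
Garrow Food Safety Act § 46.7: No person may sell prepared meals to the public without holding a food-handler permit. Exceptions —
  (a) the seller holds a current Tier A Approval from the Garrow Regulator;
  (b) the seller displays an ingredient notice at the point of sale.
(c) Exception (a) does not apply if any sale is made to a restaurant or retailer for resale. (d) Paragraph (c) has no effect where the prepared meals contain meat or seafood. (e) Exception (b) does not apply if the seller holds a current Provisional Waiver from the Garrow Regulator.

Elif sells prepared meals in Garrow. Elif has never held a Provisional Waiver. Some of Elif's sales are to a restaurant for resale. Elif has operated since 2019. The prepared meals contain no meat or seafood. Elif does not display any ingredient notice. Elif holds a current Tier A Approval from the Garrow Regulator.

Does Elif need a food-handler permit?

Yes — Elif must hold a food-handler permit.

Exception (a) is satisfied on its face — a current Tier A Approval is held. But: (c) operates against (a): some sales are to a restaurant for resale. (d), which would lift (c), is inapplicable — the prepared meals contain no meat or seafood. (a) is therefore removed.
Exception (b) fails — no ingredient notice is displayed.
Every exception is unavailable, so the rule governs.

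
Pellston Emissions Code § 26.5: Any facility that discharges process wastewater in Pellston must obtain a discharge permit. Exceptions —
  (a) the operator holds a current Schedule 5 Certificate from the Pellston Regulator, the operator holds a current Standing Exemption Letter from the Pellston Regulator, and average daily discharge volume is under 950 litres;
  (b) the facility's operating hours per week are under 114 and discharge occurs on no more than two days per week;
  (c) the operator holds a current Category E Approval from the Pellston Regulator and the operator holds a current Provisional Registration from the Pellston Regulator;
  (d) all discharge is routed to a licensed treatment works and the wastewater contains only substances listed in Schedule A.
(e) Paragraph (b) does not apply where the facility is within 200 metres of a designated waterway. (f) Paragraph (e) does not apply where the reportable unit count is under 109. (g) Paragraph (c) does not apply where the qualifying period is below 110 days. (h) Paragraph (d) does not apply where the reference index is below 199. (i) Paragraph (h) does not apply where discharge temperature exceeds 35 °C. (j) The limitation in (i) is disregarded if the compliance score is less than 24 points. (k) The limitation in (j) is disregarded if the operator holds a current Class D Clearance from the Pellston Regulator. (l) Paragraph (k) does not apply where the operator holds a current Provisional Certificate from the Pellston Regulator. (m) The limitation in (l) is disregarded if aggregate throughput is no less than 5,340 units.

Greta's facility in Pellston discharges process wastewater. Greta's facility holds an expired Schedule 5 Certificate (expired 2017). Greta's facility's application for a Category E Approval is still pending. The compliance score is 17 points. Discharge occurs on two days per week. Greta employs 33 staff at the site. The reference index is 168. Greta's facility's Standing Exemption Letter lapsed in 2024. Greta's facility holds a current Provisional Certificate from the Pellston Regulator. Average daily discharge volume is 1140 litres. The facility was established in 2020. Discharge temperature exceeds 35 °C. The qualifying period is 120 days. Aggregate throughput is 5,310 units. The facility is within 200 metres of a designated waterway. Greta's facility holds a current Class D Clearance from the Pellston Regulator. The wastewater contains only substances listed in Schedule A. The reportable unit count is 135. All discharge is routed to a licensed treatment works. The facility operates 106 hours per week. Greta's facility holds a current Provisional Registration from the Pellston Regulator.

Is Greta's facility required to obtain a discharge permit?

Exception (a) fails — the Schedule 5 Certificate is not current.
All of (b)'s requirements are met (the facility's operating hours per week are 106, under the 114 limit; discharge occurs on no more than two days per week). But applying paragraphs (e)–(f): (e) applies — the facility is within 200 m of a designated waterway. (f), which would lift (e), does not operate here — the reportable unit count is 135, not under 109. So (b) is unavailable.
Exception (c) fails — no current Category E Approval is held.
Exception (d)'s conditions are all satisfied: discharge is routed to a licensed treatment works; the wastewater is Schedule-A-only. But applying paragraphs (h)–(m): (h) operates against (d): the reference index is 168, below the 199 limit. (i) applies (discharge temperature exceeds 35 °C), but is displaced by (j): (j) operates against (i): the compliance score is 17 points, less than the 24 points limit. (k) would limit (j) — a current Class D Clearance is held — but (l) sets (k) aside: (l) is engaged — a current Provisional Certificate is held. (m) is inapplicable (aggregate throughput is 5,310 units, short of 5,340 units), so (l) stands. So (d) is unavailable.
No exception applies. The general rule governs.

Yes — Greta's facility must obtain a discharge permit.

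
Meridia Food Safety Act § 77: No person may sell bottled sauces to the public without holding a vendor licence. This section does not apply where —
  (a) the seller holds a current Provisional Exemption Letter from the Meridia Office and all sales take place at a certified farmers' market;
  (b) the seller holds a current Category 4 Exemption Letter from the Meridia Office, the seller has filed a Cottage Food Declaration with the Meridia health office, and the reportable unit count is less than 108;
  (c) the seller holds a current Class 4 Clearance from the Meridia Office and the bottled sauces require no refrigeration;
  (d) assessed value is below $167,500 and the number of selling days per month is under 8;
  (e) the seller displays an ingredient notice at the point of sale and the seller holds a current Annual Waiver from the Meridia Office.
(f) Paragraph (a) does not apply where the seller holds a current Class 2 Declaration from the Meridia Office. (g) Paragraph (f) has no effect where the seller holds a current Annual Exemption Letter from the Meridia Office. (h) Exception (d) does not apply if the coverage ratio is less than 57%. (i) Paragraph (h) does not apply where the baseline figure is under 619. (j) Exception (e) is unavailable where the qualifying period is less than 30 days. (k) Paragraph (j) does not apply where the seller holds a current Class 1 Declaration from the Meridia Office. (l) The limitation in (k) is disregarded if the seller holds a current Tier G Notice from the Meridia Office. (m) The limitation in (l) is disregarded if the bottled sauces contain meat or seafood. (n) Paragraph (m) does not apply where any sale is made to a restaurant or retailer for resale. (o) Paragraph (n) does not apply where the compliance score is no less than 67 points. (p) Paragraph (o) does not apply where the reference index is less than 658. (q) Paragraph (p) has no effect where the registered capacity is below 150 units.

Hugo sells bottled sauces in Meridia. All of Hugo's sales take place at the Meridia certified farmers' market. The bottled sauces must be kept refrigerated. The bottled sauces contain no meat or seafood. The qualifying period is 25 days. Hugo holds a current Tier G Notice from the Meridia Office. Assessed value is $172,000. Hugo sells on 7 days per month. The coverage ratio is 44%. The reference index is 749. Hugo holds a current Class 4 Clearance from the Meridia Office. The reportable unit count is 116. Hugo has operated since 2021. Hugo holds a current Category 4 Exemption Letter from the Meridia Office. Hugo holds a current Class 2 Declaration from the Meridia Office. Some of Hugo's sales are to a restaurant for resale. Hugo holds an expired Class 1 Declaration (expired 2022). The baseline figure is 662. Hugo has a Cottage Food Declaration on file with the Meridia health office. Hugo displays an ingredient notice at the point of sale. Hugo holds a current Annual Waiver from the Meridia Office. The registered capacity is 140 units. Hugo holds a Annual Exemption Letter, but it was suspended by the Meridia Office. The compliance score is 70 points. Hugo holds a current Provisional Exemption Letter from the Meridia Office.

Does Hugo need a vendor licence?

All of (a)'s requirements are met (a current Provisional Exemption Letter is held; all sales are at a certified farmers' market). Turning to paragraphs (f)–(g): (f) operates against (a): a current Class 2 Declaration is held. (g), which would lift (f), is not engaged — there is no Annual Exemption Letter in force. (a) is therefore removed.
Exception (b) fails — the reportable unit count is 116, not less than 108.
Exception (c) requires that the bottled sauces require no refrigeration; but the bottled sauces require refrigeration, so (c) is unavailable.
Exception (d) fails — assessed value is $172,000, not below $167,500.
Exception (e) is satisfied on its face — an ingredient notice is displayed; a current Annual Waiver is held. But: (j) operates against (e): the qualifying period is 25 days, less than the 30 days limit. (k) does not operate here (there is no Class 1 Declaration in force), so (j) stands. (e) is therefore removed.
No exception displaces § 77.

Yes — Hugo must hold a vendor licence.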